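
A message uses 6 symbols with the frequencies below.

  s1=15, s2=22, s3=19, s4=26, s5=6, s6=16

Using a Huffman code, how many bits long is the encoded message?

264

Merge the two smallest weights repeatedly:
merge s5(6) and s1(15): 21
merge s6(16) and s3(19): 35
merge 21 and s2(22): 43
merge s4(26) and 35: 61
merge 43 and 61: 104
The encoded length is the sum of every internal node's weight: 21 + 35 + 43 + 61 + 104 = 264 bits.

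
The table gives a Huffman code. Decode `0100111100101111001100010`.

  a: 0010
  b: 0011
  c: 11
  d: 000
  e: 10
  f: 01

fbcaccbde

Read left to right; each codeword is recognised as soon as it completes (prefix code):
  01→f | 0011→b | 11→c | 0010→a | 11→c | 11→c | 0011→b | 000→d | 10→e
Decoded message: fbcaccbde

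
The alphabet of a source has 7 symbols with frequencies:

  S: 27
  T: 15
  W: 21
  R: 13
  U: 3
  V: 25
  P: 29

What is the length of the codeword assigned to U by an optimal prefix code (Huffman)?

Repeatedly merge the two smallest:
merge U(3) and R(13): 16
merge T(15) and 16: 31
merge W(21) and V(25): 46
merge S(27) and P(29): 56
merge 31 and 46: 77
merge 56 and 77: 133
U's leaf is at depth 4, giving a 4-bit codeword.

4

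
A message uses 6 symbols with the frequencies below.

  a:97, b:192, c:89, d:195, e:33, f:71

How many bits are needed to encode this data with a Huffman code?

Greedily combine the two least-frequent nodes:
merge e(33) and f(71): 104
merge c(89) and a(97): 186
merge 104 and 186: 290
merge b(192) and d(195): 387
merge 290 and 387: 677
Each symbol's bit-cost is frequency × depth; summing gives 1644 bits (equivalently 104 + 186 + 290 + 387 + 677).

1644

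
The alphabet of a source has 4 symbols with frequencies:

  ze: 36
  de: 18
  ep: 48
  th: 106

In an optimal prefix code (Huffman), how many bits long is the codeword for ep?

Huffman merges, smallest pair first:
de(18) + ze(36) → 54
ep(48) + 54 → 102
102 + th(106) → 208
The subtree containing ep is merged 2 times, so code length = 2.

2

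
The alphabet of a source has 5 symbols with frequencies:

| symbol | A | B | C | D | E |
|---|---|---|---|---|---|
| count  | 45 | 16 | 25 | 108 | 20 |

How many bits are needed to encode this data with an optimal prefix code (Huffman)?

417

Merge the two smallest weights repeatedly:
B(16) + E(20) → 36
C(25) + 36 → 61
A(45) + 61 → 106
106 + D(108) → 214
The encoded length is the sum of every internal node's weight: 36 + 61 + 106 + 214 = 417 bits.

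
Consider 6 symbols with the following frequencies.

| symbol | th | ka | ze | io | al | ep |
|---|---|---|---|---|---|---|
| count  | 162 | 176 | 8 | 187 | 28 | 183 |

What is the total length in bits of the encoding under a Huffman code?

Greedily combine the two least-frequent nodes:
merge ze(8) and al(28): 36
merge 36 and th(162): 198
merge ka(176) and ep(183): 359
merge io(187) and 198: 385
merge 359 and 385: 744
Each symbol's bit-cost is frequency × depth; summing gives 1722 bits (equivalently 36 + 198 + 359 + 385 + 744).

1722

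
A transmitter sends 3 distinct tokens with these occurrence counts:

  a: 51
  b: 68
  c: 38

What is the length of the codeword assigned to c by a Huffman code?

Huffman merges, smallest pair first:
combine c(38), a(51) → 89
combine b(68), 89 → 157
c's leaf is at depth 2, giving a 2-bit codeword.

2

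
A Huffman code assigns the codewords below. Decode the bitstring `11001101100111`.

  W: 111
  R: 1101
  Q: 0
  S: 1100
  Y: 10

Read left to right; each codeword is recognised as soon as it completes (prefix code):
  1100→S | 1101→R | 10→Y | 0→Q | 111→W
Decoded message: SRYQW

SRYQW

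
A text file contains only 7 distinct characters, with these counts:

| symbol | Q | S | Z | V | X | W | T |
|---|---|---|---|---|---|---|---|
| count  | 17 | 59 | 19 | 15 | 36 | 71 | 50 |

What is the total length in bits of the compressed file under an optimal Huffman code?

703

Build the Huffman tree bottom-up:
merge V(15) and Q(17): 32
merge Z(19) and 32: 51
merge X(36) and T(50): 86
merge 51 and S(59): 110
merge W(71) and 86: 157
merge 110 and 157: 267
Total encoded bits = sum of merged weights = 32 + 51 + 86 + 110 + 157 + 267 = 703.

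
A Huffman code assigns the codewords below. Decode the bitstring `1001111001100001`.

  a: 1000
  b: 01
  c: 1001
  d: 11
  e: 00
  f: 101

cdcab

Read left to right; each codeword is recognised as soon as it completes (prefix code):
  1001→c | 11→d | 1001→c | 1000→a | 01→b
Decoded message: cdcab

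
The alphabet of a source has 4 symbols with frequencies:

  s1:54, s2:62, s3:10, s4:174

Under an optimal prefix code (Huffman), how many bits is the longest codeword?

3

Merge the two lowest-weight nodes at each step:
s3(10) + s1(54) → 64
s2(62) + 64 → 126
126 + s4(174) → 300
Maximum depth reached is 3.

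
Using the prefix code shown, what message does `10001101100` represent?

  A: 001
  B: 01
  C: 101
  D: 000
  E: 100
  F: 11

Read left to right; each codeword is recognised as soon as it completes (prefix code):
  100→E | 01→B | 101→C | 100→E
Decoded message: EBCE

EBCE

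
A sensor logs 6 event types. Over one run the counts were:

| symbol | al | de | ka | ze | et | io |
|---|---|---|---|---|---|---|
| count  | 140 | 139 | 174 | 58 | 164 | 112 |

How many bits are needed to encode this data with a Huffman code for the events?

Build the Huffman tree bottom-up:
merge ze(58) and io(112): 170
merge de(139) and al(140): 279
merge et(164) and 170: 334
merge ka(174) and 279: 453
merge 334 and 453: 787
The encoded length is the sum of every internal node's weight: 170 + 279 + 334 + 453 + 787 = 2023 bits.

2023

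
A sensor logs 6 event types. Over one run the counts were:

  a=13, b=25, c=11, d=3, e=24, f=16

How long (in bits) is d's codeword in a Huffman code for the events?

4

Repeatedly merge the two smallest:
d(3) + c(11) → 14
a(13) + 14 → 27
f(16) + e(24) → 40
b(25) + 27 → 52
40 + 52 → 92
d sits 4 levels below the root, so its codeword is 4 bits.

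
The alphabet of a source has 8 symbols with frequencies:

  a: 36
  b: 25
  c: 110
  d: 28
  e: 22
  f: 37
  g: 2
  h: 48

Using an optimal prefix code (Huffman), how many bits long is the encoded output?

838

Build the Huffman tree bottom-up:
merge g(2) and e(22): 24
merge 24 and b(25): 49
merge d(28) and a(36): 64
merge f(37) and h(48): 85
merge 49 and 64: 113
merge 85 and c(110): 195
merge 113 and 195: 308
The encoded length is the sum of every internal node's weight: 24 + 49 + 64 + 85 + 113 + 195 + 308 = 838 bits.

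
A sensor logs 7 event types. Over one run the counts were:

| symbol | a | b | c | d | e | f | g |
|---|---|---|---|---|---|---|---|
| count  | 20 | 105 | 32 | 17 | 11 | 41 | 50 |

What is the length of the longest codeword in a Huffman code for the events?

Merge the two lowest-weight nodes at each step:
merge e(11) and d(17): 28
merge a(20) and 28: 48
merge c(32) and f(41): 73
merge 48 and g(50): 98
merge 73 and 98: 171
merge b(105) and 171: 276
The first pair merged (e, d) ends up deepest, at depth 5.

5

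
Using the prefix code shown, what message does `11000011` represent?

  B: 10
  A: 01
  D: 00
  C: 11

CDDC

Read left to right; each codeword is recognised as soon as it completes (prefix code):
  11→C | 00→D | 00→D | 11→C
Decoded message: CDDC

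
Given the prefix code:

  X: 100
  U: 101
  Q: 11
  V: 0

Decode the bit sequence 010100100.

Read left to right; each codeword is recognised as soon as it completes (prefix code):
  0→V | 101→U | 0→V | 0→V | 100→X
Decoded message: VUVVX

VUVVX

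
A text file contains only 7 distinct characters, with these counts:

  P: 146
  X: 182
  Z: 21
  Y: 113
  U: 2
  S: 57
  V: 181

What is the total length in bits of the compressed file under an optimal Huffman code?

1700

Build the Huffman tree bottom-up:
merge U(2) and Z(21): 23
merge 23 and S(57): 80
merge 80 and Y(113): 193
merge P(146) and V(181): 327
merge X(182) and 193: 375
merge 327 and 375: 702
Each symbol's bit-cost is frequency × depth; summing gives 1700 bits (equivalently 23 + 80 + 193 + 327 + 375 + 702).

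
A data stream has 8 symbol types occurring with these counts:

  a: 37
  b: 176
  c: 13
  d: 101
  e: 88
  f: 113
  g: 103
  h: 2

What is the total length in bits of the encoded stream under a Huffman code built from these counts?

Merge the two smallest weights repeatedly:
merge h(2) and c(13): 15
merge 15 and a(37): 52
merge 52 and e(88): 140
merge d(101) and g(103): 204
merge f(113) and 140: 253
merge b(176) and 204: 380
merge 253 and 380: 633
Total encoded bits = sum of merged weights = 15 + 52 + 140 + 204 + 253 + 380 + 633 = 1677.

1677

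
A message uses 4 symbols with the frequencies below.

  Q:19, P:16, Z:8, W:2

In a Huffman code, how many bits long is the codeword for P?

Huffman merges, smallest pair first:
merge W(2) and Z(8): 10
merge 10 and P(16): 26
merge Q(19) and 26: 45
P's leaf is at depth 2, giving a 2-bit codeword.

2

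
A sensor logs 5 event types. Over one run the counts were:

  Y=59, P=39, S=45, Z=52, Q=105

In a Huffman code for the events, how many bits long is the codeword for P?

3

Huffman merges, smallest pair first:
combine P(39), S(45) → 84
combine Z(52), Y(59) → 111
combine 84, Q(105) → 189
combine 111, 189 → 300
P sits 3 levels below the root, so its codeword is 3 bits.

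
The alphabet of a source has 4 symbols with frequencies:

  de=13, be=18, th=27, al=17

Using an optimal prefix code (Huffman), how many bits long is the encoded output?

Merge the two smallest weights repeatedly:
de(13) + al(17) → 30
be(18) + th(27) → 45
30 + 45 → 75
The encoded length is the sum of every internal node's weight: 30 + 45 + 75 = 150 bits.

150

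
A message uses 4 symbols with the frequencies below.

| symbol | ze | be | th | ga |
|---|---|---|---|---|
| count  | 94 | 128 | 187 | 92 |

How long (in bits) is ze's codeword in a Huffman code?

Huffman merges, smallest pair first:
combine ga(92), ze(94) → 186
combine be(128), 186 → 314
combine th(187), 314 → 501
The subtree containing ze is merged 3 times, so code length = 3.

3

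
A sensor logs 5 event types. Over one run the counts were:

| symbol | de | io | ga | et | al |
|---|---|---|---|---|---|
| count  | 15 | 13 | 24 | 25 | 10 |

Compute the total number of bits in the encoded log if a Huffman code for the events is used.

Merge the two smallest weights repeatedly:
merge al(10) and io(13): 23
merge de(15) and 23: 38
merge ga(24) and et(25): 49
merge 38 and 49: 87
Total encoded bits = sum of merged weights = 23 + 38 + 49 + 87 = 197.

197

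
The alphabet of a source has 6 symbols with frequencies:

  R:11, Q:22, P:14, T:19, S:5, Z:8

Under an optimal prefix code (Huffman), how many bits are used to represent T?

2

Repeatedly merge the two smallest:
S(5) + Z(8) → 13
R(11) + 13 → 24
P(14) + T(19) → 33
Q(22) + 24 → 46
33 + 46 → 79
T sits 2 levels below the root, so its codeword is 2 bits.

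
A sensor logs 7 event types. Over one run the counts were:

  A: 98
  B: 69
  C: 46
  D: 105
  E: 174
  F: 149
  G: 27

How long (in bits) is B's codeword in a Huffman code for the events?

Huffman merges, smallest pair first:
merge G(27) and C(46): 73
merge B(69) and 73: 142
merge A(98) and D(105): 203
merge 142 and F(149): 291
merge E(174) and 203: 377
merge 291 and 377: 668
The subtree containing B is merged 3 times, so code length = 3.

3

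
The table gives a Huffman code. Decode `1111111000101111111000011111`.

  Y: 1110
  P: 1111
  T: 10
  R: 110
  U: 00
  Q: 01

Read left to right; each codeword is recognised as soon as it completes (prefix code):
  1111→P | 1110→Y | 00→U | 10→T | 1111→P | 1110→Y | 00→U | 01→Q | 1111→P
Decoded message: PYUTPYUQP

PYUTPYUQP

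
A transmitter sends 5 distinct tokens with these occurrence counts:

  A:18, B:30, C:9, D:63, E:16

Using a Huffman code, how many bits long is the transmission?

277

Build the Huffman tree bottom-up:
combine C(9), E(16) → 25
combine A(18), 25 → 43
combine B(30), 43 → 73
combine D(63), 73 → 136
Each symbol's bit-cost is frequency × depth; summing gives 277 bits (equivalently 25 + 43 + 73 + 136).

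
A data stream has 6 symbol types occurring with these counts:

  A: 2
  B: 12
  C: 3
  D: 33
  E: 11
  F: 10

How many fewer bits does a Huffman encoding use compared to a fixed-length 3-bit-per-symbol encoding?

61

Fixed-length: 3 bits × 71 symbols = 213 bits.
Huffman merges:
merge A(2) and C(3): 5
merge 5 and F(10): 15
merge E(11) and B(12): 23
merge 15 and 23: 38
merge D(33) and 38: 71
Huffman total = 5 + 15 + 23 + 38 + 71 = 152 bits.
Saving = 213 − 152 = 61 bits.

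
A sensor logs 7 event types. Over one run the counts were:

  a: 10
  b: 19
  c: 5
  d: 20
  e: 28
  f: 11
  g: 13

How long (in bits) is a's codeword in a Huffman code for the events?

4

Repeatedly merge the two smallest:
combine c(5), a(10) → 15
combine f(11), g(13) → 24
combine 15, b(19) → 34
combine d(20), 24 → 44
combine e(28), 34 → 62
combine 44, 62 → 106
a sits 4 levels below the root, so its codeword is 4 bits.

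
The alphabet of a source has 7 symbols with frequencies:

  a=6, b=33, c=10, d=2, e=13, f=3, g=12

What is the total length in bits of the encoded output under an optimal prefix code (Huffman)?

Greedily combine the two least-frequent nodes:
combine d(2), f(3) → 5
combine 5, a(6) → 11
combine c(10), 11 → 21
combine g(12), e(13) → 25
combine 21, 25 → 46
combine b(33), 46 → 79
Each symbol's bit-cost is frequency × depth; summing gives 187 bits (equivalently 5 + 11 + 21 + 25 + 46 + 79).

187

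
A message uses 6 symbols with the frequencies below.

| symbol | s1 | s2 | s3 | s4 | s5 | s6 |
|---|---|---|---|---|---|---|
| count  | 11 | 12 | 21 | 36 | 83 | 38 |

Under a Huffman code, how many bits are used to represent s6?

3

Repeatedly merge the two smallest:
s1(11) + s2(12) → 23
s3(21) + 23 → 44
s4(36) + s6(38) → 74
44 + 74 → 118
s5(83) + 118 → 201
s6 sits 3 levels below the root, so its codeword is 3 bits.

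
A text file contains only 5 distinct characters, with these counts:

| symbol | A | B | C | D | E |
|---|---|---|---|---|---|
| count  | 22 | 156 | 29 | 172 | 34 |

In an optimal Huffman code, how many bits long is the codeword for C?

4

Repeatedly merge the two smallest:
combine A(22), C(29) → 51
combine E(34), 51 → 85
combine 85, B(156) → 241
combine D(172), 241 → 413
C's leaf is at depth 4, giving a 4-bit codeword.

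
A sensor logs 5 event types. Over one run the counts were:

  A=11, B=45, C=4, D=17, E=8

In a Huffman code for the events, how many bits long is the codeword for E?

4

Huffman merges, smallest pair first:
C(4) + E(8) → 12
A(11) + 12 → 23
D(17) + 23 → 40
40 + B(45) → 85
E's leaf is at depth 4, giving a 4-bit codeword.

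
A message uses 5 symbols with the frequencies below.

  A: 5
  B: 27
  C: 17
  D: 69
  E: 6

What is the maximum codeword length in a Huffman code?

Merge the two lowest-weight nodes at each step:
A(5) + E(6) → 11
11 + C(17) → 28
B(27) + 28 → 55
55 + D(69) → 124
The rarest symbols sit at the bottom; the longest codeword is 4 bits.

4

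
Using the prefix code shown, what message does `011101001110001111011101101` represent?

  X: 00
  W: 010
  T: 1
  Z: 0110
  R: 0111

RWRXRTRZT

Read left to right; each codeword is recognised as soon as it completes (prefix code):
  0111→R | 010→W | 0111→R | 00→X | 0111→R | 1→T | 0111→R | 0110→Z | 1→T
Decoded message: RWRXRTRZT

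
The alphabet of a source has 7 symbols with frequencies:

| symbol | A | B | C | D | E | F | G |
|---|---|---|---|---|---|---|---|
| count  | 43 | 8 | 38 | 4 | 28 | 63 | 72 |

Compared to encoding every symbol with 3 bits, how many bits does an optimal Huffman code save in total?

126

Fixed-length: 3 bits × 256 symbols = 768 bits.
Huffman merges:
combine D(4), B(8) → 12
combine 12, E(28) → 40
combine C(38), 40 → 78
combine A(43), F(63) → 106
combine G(72), 78 → 150
combine 106, 150 → 256
Huffman total = 12 + 40 + 78 + 106 + 150 + 256 = 642 bits.
Saving = 768 − 642 = 126 bits.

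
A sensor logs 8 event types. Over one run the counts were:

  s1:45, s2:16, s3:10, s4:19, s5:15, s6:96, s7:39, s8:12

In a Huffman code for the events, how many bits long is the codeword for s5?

Build the tree from the bottom:
merge s3(10) and s8(12): 22
merge s5(15) and s2(16): 31
merge s4(19) and 22: 41
merge 31 and s7(39): 70
merge 41 and s1(45): 86
merge 70 and 86: 156
merge s6(96) and 156: 252
The subtree containing s5 is merged 4 times, so code length = 4.

4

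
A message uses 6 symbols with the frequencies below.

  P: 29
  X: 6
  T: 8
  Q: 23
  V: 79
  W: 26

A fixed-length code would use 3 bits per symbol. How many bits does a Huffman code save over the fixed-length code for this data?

144

Fixed-length: 3 bits × 171 symbols = 513 bits.
Huffman merges:
merge X(6) and T(8): 14
merge 14 and Q(23): 37
merge W(26) and P(29): 55
merge 37 and 55: 92
merge V(79) and 92: 171
Huffman total = 14 + 37 + 55 + 92 + 171 = 369 bits.
Saving = 513 − 369 = 144 bits.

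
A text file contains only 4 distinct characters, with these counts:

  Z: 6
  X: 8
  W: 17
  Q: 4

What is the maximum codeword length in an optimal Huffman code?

Merge the two lowest-weight nodes at each step:
Q(4) + Z(6) → 10
X(8) + 10 → 18
W(17) + 18 → 35
The rarest symbols sit at the bottom; the longest codeword is 3 bits.

3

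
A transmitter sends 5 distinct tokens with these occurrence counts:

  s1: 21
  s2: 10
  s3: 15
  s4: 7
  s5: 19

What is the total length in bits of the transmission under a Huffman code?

Build the Huffman tree bottom-up:
merge s4(7) and s2(10): 17
merge s3(15) and 17: 32
merge s5(19) and s1(21): 40
merge 32 and 40: 72
The encoded length is the sum of every internal node's weight: 17 + 32 + 40 + 72 = 161 bits.

161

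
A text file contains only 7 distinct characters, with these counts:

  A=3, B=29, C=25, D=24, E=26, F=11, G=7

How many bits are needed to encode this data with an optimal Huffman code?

326

Build the Huffman tree bottom-up:
A(3) + G(7) → 10
10 + F(11) → 21
21 + D(24) → 45
C(25) + E(26) → 51
B(29) + 45 → 74
51 + 74 → 125
Total encoded bits = sum of merged weights = 10 + 21 + 45 + 51 + 74 + 125 = 326.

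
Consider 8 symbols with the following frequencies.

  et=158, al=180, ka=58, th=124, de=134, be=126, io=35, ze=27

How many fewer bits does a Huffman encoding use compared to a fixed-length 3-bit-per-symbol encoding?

156

Fixed-length: 3 bits × 842 symbols = 2526 bits.
Huffman merges:
combine ze(27), io(35) → 62
combine ka(58), 62 → 120
combine 120, th(124) → 244
combine be(126), de(134) → 260
combine et(158), al(180) → 338
combine 244, 260 → 504
combine 338, 504 → 842
Huffman total = 62 + 120 + 244 + 260 + 338 + 504 + 842 = 2370 bits.
Saving = 2526 − 2370 = 156 bits.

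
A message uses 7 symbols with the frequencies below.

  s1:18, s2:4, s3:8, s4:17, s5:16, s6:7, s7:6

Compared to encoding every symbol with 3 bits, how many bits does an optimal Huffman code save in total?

26

Fixed-length: 3 bits × 76 symbols = 228 bits.
Huffman merges:
s2(4) + s7(6) → 10
s6(7) + s3(8) → 15
10 + 15 → 25
s5(16) + s4(17) → 33
s1(18) + 25 → 43
33 + 43 → 76
Huffman total = 10 + 15 + 25 + 33 + 43 + 76 = 202 bits.
Saving = 228 − 202 = 26 bits.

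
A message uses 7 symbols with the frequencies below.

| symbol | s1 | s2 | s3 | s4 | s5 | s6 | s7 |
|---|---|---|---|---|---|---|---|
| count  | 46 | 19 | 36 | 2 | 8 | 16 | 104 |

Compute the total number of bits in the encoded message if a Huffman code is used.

520

Merge the two smallest weights repeatedly:
combine s4(2), s5(8) → 10
combine 10, s6(16) → 26
combine s2(19), 26 → 45
combine s3(36), 45 → 81
combine s1(46), 81 → 127
combine s7(104), 127 → 231
Total encoded bits = sum of merged weights = 10 + 26 + 45 + 81 + 127 + 231 = 520.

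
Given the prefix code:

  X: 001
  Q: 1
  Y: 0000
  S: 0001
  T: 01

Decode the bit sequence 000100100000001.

Read left to right; each codeword is recognised as soon as it completes (prefix code):
  0001→S | 001→X | 0000→Y | 0001→S
Decoded message: SXYS

SXYS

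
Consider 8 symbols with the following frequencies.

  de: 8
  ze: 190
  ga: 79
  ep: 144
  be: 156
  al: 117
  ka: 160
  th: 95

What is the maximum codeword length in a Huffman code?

4

Merge the two lowest-weight nodes at each step:
merge de(8) and ga(79): 87
merge 87 and th(95): 182
merge al(117) and ep(144): 261
merge be(156) and ka(160): 316
merge 182 and ze(190): 372
merge 261 and 316: 577
merge 372 and 577: 949
The rarest symbols sit at the bottom; the longest codeword is 4 bits.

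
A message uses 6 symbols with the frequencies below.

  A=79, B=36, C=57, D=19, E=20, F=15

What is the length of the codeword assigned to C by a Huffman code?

Repeatedly merge the two smallest:
merge F(15) and D(19): 34
merge E(20) and 34: 54
merge B(36) and 54: 90
merge C(57) and A(79): 136
merge 90 and 136: 226
C sits 2 levels below the root, so its codeword is 2 bits.

2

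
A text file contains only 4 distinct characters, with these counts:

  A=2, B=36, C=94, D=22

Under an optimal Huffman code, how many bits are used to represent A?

3

Huffman merges, smallest pair first:
A(2) + D(22) → 24
24 + B(36) → 60
60 + C(94) → 154
The subtree containing A is merged 3 times, so code length = 3.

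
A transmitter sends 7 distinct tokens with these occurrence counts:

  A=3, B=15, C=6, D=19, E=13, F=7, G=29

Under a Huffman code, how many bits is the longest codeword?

4

Merge the two lowest-weight nodes at each step:
combine A(3), C(6) → 9
combine F(7), 9 → 16
combine E(13), B(15) → 28
combine 16, D(19) → 35
combine 28, G(29) → 57
combine 35, 57 → 92
Maximum depth reached is 4.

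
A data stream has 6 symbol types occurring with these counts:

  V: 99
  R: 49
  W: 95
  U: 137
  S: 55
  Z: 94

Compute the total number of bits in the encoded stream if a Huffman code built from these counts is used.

Greedily combine the two least-frequent nodes:
merge R(49) and S(55): 104
merge Z(94) and W(95): 189
merge V(99) and 104: 203
merge U(137) and 189: 326
merge 203 and 326: 529
Total encoded bits = sum of merged weights = 104 + 189 + 203 + 326 + 529 = 1351.

1351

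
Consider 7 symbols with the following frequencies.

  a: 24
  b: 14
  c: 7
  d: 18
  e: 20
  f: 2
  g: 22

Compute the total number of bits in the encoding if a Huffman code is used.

284

Greedily combine the two least-frequent nodes:
f(2) + c(7) → 9
9 + b(14) → 23
d(18) + e(20) → 38
g(22) + 23 → 45
a(24) + 38 → 62
45 + 62 → 107
Total encoded bits = sum of merged weights = 9 + 23 + 38 + 45 + 62 + 107 = 284.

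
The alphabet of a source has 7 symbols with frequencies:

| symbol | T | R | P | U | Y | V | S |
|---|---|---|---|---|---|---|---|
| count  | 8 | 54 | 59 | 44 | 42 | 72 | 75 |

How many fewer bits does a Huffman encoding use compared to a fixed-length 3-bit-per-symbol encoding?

Fixed-length: 3 bits × 354 symbols = 1062 bits.
Huffman merges:
merge T(8) and Y(42): 50
merge U(44) and 50: 94
merge R(54) and P(59): 113
merge V(72) and S(75): 147
merge 94 and 113: 207
merge 147 and 207: 354
Huffman total = 50 + 94 + 113 + 147 + 207 + 354 = 965 bits.
Saving = 1062 − 965 = 97 bits.

97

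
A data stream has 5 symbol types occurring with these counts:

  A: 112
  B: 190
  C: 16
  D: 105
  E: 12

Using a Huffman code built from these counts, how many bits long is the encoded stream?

Build the Huffman tree bottom-up:
combine E(12), C(16) → 28
combine 28, D(105) → 133
combine A(112), 133 → 245
combine B(190), 245 → 435
Each symbol's bit-cost is frequency × depth; summing gives 841 bits (equivalently 28 + 133 + 245 + 435).

841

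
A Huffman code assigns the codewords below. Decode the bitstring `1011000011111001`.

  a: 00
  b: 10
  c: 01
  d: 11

bdaaddbc

Read left to right; each codeword is recognised as soon as it completes (prefix code):
  10→b | 11→d | 00→a | 00→a | 11→d | 11→d | 10→b | 01→c
Decoded message: bdaaddbc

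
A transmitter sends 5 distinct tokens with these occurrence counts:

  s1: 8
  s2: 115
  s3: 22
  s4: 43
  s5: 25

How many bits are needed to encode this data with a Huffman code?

396

Build the Huffman tree bottom-up:
s1(8) + s3(22) → 30
s5(25) + 30 → 55
s4(43) + 55 → 98
98 + s2(115) → 213
The encoded length is the sum of every internal node's weight: 30 + 55 + 98 + 213 = 396 bits.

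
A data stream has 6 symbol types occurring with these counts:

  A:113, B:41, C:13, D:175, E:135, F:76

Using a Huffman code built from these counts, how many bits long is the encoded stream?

1290

Merge the two smallest weights repeatedly:
C(13) + B(41) → 54
54 + F(76) → 130
A(113) + 130 → 243
E(135) + D(175) → 310
243 + 310 → 553
Total encoded bits = sum of merged weights = 54 + 130 + 243 + 310 + 553 = 1290.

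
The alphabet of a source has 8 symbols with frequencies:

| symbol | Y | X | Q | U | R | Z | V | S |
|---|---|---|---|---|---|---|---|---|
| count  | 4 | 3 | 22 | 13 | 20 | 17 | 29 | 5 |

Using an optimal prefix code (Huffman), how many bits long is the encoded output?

307

Merge the two smallest weights repeatedly:
X(3) + Y(4) → 7
S(5) + 7 → 12
12 + U(13) → 25
Z(17) + R(20) → 37
Q(22) + 25 → 47
V(29) + 37 → 66
47 + 66 → 113
The encoded length is the sum of every internal node's weight: 7 + 12 + 25 + 37 + 47 + 66 + 113 = 307 bits.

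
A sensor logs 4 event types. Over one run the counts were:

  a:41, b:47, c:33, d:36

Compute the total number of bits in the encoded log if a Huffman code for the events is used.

Build the Huffman tree bottom-up:
merge c(33) and d(36): 69
merge a(41) and b(47): 88
merge 69 and 88: 157
Total encoded bits = sum of merged weights = 69 + 88 + 157 = 314.

314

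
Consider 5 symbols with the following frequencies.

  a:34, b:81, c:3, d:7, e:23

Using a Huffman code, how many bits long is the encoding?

258

Greedily combine the two least-frequent nodes:
combine c(3), d(7) → 10
combine 10, e(23) → 33
combine 33, a(34) → 67
combine 67, b(81) → 148
Total encoded bits = sum of merged weights = 10 + 33 + 67 + 148 = 258.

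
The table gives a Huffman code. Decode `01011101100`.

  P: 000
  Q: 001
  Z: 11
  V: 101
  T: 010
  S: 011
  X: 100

Read left to right; each codeword is recognised as soon as it completes (prefix code):
  010→T | 11→Z | 101→V | 100→X
Decoded message: TZVX

TZVX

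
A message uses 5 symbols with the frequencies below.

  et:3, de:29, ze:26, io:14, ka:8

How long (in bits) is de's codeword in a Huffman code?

Huffman merges, smallest pair first:
merge et(3) and ka(8): 11
merge 11 and io(14): 25
merge 25 and ze(26): 51
merge de(29) and 51: 80
de is merged only at the final step, so code length = 1.

1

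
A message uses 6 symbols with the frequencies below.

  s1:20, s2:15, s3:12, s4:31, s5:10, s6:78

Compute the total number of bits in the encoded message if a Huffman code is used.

364

Merge the two smallest weights repeatedly:
merge s5(10) and s3(12): 22
merge s2(15) and s1(20): 35
merge 22 and s4(31): 53
merge 35 and 53: 88
merge s6(78) and 88: 166
Total encoded bits = sum of merged weights = 22 + 35 + 53 + 88 + 166 = 364.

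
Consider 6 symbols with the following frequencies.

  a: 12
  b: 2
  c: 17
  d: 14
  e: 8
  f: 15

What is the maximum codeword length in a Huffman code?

Merge the two lowest-weight nodes at each step:
combine b(2), e(8) → 10
combine 10, a(12) → 22
combine d(14), f(15) → 29
combine c(17), 22 → 39
combine 29, 39 → 68
The first pair merged (b, e) ends up deepest, at depth 4.

4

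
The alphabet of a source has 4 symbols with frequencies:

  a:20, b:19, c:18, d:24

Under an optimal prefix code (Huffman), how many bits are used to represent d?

2

Repeatedly merge the two smallest:
c(18) + b(19) → 37
a(20) + d(24) → 44
37 + 44 → 81
d's leaf is at depth 2, giving a 2-bit codeword.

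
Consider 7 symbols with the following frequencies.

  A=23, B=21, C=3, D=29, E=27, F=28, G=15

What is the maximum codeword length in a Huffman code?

Merge the two lowest-weight nodes at each step:
combine C(3), G(15) → 18
combine 18, B(21) → 39
combine A(23), E(27) → 50
combine F(28), D(29) → 57
combine 39, 50 → 89
combine 57, 89 → 146
Maximum depth reached is 4.

4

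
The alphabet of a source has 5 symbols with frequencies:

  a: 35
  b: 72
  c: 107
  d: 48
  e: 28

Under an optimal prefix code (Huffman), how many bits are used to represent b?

Repeatedly merge the two smallest:
e(28) + a(35) → 63
d(48) + 63 → 111
b(72) + c(107) → 179
111 + 179 → 290
The subtree containing b is merged 2 times, so code length = 2.

2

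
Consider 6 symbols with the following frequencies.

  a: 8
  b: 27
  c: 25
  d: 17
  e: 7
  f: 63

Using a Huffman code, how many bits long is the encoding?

Greedily combine the two least-frequent nodes:
combine e(7), a(8) → 15
combine 15, d(17) → 32
combine c(25), b(27) → 52
combine 32, 52 → 84
combine f(63), 84 → 147
Total encoded bits = sum of merged weights = 15 + 32 + 52 + 84 + 147 = 330.

330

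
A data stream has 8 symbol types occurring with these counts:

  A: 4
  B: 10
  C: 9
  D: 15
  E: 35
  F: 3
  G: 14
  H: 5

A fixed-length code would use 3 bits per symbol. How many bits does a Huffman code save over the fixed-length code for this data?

Fixed-length: 3 bits × 95 symbols = 285 bits.
Huffman merges:
merge F(3) and A(4): 7
merge H(5) and 7: 12
merge C(9) and B(10): 19
merge 12 and G(14): 26
merge D(15) and 19: 34
merge 26 and 34: 60
merge E(35) and 60: 95
Huffman total = 7 + 12 + 19 + 26 + 34 + 60 + 95 = 253 bits.
Saving = 285 − 253 = 32 bits.

32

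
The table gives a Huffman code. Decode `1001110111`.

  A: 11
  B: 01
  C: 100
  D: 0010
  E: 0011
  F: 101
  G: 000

Read left to right; each codeword is recognised as soon as it completes (prefix code):
  100→C | 11→A | 101→F | 11→A
Decoded message: CAFA

CAFA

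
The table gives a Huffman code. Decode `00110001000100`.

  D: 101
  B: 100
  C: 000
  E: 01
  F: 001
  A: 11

FBECB

Read left to right; each codeword is recognised as soon as it completes (prefix code):
  001→F | 100→B | 01→E | 000→C | 100→B
Decoded message: FBECB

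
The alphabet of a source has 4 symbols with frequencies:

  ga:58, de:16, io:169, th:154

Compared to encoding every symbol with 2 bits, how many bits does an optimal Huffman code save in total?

95

Fixed-length: 2 bits × 397 symbols = 794 bits.
Huffman merges:
merge de(16) and ga(58): 74
merge 74 and th(154): 228
merge io(169) and 228: 397
Huffman total = 74 + 228 + 397 = 699 bits.
Saving = 794 − 699 = 95 bits.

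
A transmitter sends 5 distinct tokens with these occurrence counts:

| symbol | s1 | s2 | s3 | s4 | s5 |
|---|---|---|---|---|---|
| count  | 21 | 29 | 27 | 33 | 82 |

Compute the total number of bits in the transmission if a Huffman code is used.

412

Greedily combine the two least-frequent nodes:
combine s1(21), s3(27) → 48
combine s2(29), s4(33) → 62
combine 48, 62 → 110
combine s5(82), 110 → 192
The encoded length is the sum of every internal node's weight: 48 + 62 + 110 + 192 = 412 bits.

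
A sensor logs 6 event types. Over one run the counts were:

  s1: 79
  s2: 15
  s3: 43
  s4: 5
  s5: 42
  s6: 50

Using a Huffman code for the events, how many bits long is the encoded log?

Greedily combine the two least-frequent nodes:
combine s4(5), s2(15) → 20
combine 20, s5(42) → 62
combine s3(43), s6(50) → 93
combine 62, s1(79) → 141
combine 93, 141 → 234
Total encoded bits = sum of merged weights = 20 + 62 + 93 + 141 + 234 = 550.

550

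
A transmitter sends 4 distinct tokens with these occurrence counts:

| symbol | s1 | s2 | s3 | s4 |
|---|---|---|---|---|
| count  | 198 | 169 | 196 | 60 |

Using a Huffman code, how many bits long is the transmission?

Greedily combine the two least-frequent nodes:
combine s4(60), s2(169) → 229
combine s3(196), s1(198) → 394
combine 229, 394 → 623
Each symbol's bit-cost is frequency × depth; summing gives 1246 bits (equivalently 229 + 394 + 623).

1246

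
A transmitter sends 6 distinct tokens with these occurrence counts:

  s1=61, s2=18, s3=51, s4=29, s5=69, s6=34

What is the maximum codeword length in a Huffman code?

Merge the two lowest-weight nodes at each step:
s2(18) + s4(29) → 47
s6(34) + 47 → 81
s3(51) + s1(61) → 112
s5(69) + 81 → 150
112 + 150 → 262
The first pair merged (s2, s4) ends up deepest, at depth 4.

4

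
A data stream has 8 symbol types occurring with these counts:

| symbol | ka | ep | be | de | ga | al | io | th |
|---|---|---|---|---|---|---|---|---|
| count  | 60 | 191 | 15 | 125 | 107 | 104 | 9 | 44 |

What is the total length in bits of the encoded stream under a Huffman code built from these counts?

1741

Merge the two smallest weights repeatedly:
combine io(9), be(15) → 24
combine 24, th(44) → 68
combine ka(60), 68 → 128
combine al(104), ga(107) → 211
combine de(125), 128 → 253
combine ep(191), 211 → 402
combine 253, 402 → 655
The encoded length is the sum of every internal node's weight: 24 + 68 + 128 + 211 + 253 + 402 + 655 = 1741 bits.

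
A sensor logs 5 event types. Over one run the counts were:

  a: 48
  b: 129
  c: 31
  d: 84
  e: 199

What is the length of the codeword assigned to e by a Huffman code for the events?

Build the tree from the bottom:
combine c(31), a(48) → 79
combine 79, d(84) → 163
combine b(129), 163 → 292
combine e(199), 292 → 491
e sits one level below the root: a 1-bit codeword.

1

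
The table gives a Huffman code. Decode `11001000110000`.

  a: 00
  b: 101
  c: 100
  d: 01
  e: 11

eacdca

Read left to right; each codeword is recognised as soon as it completes (prefix code):
  11→e | 00→a | 100→c | 01→d | 100→c | 00→a
Decoded message: eacdca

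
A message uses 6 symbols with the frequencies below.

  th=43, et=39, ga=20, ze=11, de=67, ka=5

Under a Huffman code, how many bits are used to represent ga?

3

Repeatedly merge the two smallest:
ka(5) + ze(11) → 16
16 + ga(20) → 36
36 + et(39) → 75
th(43) + de(67) → 110
75 + 110 → 185
ga's leaf is at depth 3, giving a 3-bit codeword.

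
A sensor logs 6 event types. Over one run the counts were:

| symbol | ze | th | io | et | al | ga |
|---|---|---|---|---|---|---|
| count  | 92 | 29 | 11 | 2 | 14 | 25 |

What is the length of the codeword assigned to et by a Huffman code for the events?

5

Repeatedly merge the two smallest:
merge et(2) and io(11): 13
merge 13 and al(14): 27
merge ga(25) and 27: 52
merge th(29) and 52: 81
merge 81 and ze(92): 173
et's leaf is at depth 5, giving a 5-bit codeword.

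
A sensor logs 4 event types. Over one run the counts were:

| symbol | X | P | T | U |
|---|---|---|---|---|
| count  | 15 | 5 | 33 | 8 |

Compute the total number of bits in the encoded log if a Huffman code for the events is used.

Greedily combine the two least-frequent nodes:
P(5) + U(8) → 13
13 + X(15) → 28
28 + T(33) → 61
The encoded length is the sum of every internal node's weight: 13 + 28 + 61 = 102 bits.

102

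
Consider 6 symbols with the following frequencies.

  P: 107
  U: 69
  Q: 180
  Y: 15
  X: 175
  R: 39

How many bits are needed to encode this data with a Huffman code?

1347

Build the Huffman tree bottom-up:
Y(15) + R(39) → 54
54 + U(69) → 123
P(107) + 123 → 230
X(175) + Q(180) → 355
230 + 355 → 585
Total encoded bits = sum of merged weights = 54 + 123 + 230 + 355 + 585 = 1347.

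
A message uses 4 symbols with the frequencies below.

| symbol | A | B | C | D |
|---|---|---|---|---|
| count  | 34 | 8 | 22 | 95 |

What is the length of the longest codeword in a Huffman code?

3

Merge the two lowest-weight nodes at each step:
B(8) + C(22) → 30
30 + A(34) → 64
64 + D(95) → 159
The rarest symbols sit at the bottom; the longest codeword is 3 bits.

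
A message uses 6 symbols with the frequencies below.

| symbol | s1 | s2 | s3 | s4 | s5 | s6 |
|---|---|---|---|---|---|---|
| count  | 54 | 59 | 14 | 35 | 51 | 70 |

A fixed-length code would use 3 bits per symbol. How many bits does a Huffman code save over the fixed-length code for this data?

134

Fixed-length: 3 bits × 283 symbols = 849 bits.
Huffman merges:
merge s3(14) and s4(35): 49
merge 49 and s5(51): 100
merge s1(54) and s2(59): 113
merge s6(70) and 100: 170
merge 113 and 170: 283
Huffman total = 49 + 100 + 113 + 170 + 283 = 715 bits.
Saving = 849 − 715 = 134 bits.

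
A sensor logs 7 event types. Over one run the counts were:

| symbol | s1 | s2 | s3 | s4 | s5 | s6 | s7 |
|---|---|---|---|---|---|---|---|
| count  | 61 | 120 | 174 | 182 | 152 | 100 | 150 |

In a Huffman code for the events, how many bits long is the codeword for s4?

Build the tree from the bottom:
s1(61) + s6(100) → 161
s2(120) + s7(150) → 270
s5(152) + 161 → 313
s3(174) + s4(182) → 356
270 + 313 → 583
356 + 583 → 939
The subtree containing s4 is merged 2 times, so code length = 2.

2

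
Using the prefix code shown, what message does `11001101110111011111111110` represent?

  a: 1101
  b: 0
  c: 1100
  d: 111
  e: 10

Read left to right; each codeword is recognised as soon as it completes (prefix code):
  1100→c | 1101→a | 1101→a | 1101→a | 111→d | 111→d | 111→d | 0→b
Decoded message: caaadddb

caaadddb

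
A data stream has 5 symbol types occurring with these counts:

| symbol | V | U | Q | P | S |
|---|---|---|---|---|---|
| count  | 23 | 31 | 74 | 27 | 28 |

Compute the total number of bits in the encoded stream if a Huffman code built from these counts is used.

Greedily combine the two least-frequent nodes:
combine V(23), P(27) → 50
combine S(28), U(31) → 59
combine 50, 59 → 109
combine Q(74), 109 → 183
The encoded length is the sum of every internal node's weight: 50 + 59 + 109 + 183 = 401 bits.

401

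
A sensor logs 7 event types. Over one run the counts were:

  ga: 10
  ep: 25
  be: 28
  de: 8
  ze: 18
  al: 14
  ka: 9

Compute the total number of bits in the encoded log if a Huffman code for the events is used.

Greedily combine the two least-frequent nodes:
merge de(8) and ka(9): 17
merge ga(10) and al(14): 24
merge 17 and ze(18): 35
merge 24 and ep(25): 49
merge be(28) and 35: 63
merge 49 and 63: 112
Total encoded bits = sum of merged weights = 17 + 24 + 35 + 49 + 63 + 112 = 300.

300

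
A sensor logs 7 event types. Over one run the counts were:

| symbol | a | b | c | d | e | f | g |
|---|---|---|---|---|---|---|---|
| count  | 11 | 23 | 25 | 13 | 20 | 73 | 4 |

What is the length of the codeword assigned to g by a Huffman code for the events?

5

Huffman merges, smallest pair first:
merge g(4) and a(11): 15
merge d(13) and 15: 28
merge e(20) and b(23): 43
merge c(25) and 28: 53
merge 43 and 53: 96
merge f(73) and 96: 169
g sits 5 levels below the root, so its codeword is 5 bits.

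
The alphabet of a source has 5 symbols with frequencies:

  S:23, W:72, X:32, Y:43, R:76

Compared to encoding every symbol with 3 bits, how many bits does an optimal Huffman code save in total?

191

Fixed-length: 3 bits × 246 symbols = 738 bits.
Huffman merges:
combine S(23), X(32) → 55
combine Y(43), 55 → 98
combine W(72), R(76) → 148
combine 98, 148 → 246
Huffman total = 55 + 98 + 148 + 246 = 547 bits.
Saving = 738 − 547 = 191 bits.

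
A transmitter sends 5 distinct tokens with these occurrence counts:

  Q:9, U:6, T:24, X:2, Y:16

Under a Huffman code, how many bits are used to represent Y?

2

Repeatedly merge the two smallest:
merge X(2) and U(6): 8
merge 8 and Q(9): 17
merge Y(16) and 17: 33
merge T(24) and 33: 57
Y's leaf is at depth 2, giving a 2-bit codeword.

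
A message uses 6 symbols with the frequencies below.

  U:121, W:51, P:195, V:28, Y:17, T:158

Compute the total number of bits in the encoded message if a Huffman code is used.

Greedily combine the two least-frequent nodes:
combine Y(17), V(28) → 45
combine 45, W(51) → 96
combine 96, U(121) → 217
combine T(158), P(195) → 353
combine 217, 353 → 570
Total encoded bits = sum of merged weights = 45 + 96 + 217 + 353 + 570 = 1281.

1281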